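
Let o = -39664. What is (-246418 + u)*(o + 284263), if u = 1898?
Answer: -59809347480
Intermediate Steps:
(-246418 + u)*(o + 284263) = (-246418 + 1898)*(-39664 + 284263) = -244520*244599 = -59809347480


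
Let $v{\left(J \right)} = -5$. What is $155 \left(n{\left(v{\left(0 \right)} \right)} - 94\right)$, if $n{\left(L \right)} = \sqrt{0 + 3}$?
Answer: $-14570 + 155 \sqrt{3} \approx -14302.0$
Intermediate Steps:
$n{\left(L \right)} = \sqrt{3}$
$155 \left(n{\left(v{\left(0 \right)} \right)} - 94\right) = 155 \left(\sqrt{3} - 94\right) = 155 \left(-94 + \sqrt{3}\right) = -14570 + 155 \sqrt{3}$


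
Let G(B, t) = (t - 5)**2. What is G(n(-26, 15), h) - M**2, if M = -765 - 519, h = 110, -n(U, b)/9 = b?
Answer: -1637631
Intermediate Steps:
n(U, b) = -9*b
M = -1284
G(B, t) = (-5 + t)**2
G(n(-26, 15), h) - M**2 = (-5 + 110)**2 - 1*(-1284)**2 = 105**2 - 1*1648656 = 11025 - 1648656 = -1637631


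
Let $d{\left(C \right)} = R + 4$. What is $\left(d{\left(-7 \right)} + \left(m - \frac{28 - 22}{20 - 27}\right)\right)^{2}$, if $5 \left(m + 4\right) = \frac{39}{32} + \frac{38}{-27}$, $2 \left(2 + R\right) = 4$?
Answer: $\frac{613998841}{914457600} \approx 0.67144$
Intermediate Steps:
$R = 0$ ($R = -2 + \frac{1}{2} \cdot 4 = -2 + 2 = 0$)
$m = - \frac{17443}{4320}$ ($m = -4 + \frac{\frac{39}{32} + \frac{38}{-27}}{5} = -4 + \frac{39 \cdot \frac{1}{32} + 38 \left(- \frac{1}{27}\right)}{5} = -4 + \frac{\frac{39}{32} - \frac{38}{27}}{5} = -4 + \frac{1}{5} \left(- \frac{163}{864}\right) = -4 - \frac{163}{4320} = - \frac{17443}{4320} \approx -4.0377$)
$d{\left(C \right)} = 4$ ($d{\left(C \right)} = 0 + 4 = 4$)
$\left(d{\left(-7 \right)} + \left(m - \frac{28 - 22}{20 - 27}\right)\right)^{2} = \left(4 - \left(\frac{17443}{4320} + \frac{28 - 22}{20 - 27}\right)\right)^{2} = \left(4 - \left(\frac{17443}{4320} + \frac{6}{-7}\right)\right)^{2} = \left(4 - \left(\frac{17443}{4320} + 6 \left(- \frac{1}{7}\right)\right)\right)^{2} = \left(4 - \frac{96181}{30240}\right)^{2} = \left(\frac{24779}{30240}\right)^{2} = \frac{613998841}{914457600}$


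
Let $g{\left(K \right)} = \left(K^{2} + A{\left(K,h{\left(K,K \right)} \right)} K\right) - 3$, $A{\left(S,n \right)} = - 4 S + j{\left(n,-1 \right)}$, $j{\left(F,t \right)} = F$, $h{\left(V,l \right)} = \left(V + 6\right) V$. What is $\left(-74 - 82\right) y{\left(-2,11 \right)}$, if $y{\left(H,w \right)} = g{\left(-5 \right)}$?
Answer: $8268$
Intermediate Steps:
$h{\left(V,l \right)} = V \left(6 + V\right)$ ($h{\left(V,l \right)} = \left(6 + V\right) V = V \left(6 + V\right)$)
$A{\left(S,n \right)} = n - 4 S$ ($A{\left(S,n \right)} = - 4 S + n = n - 4 S$)
$g{\left(K \right)} = -3 + K^{2} + K \left(- 4 K + K \left(6 + K\right)\right)$ ($g{\left(K \right)} = \left(K^{2} + \left(K \left(6 + K\right) - 4 K\right) K\right) - 3 = \left(K^{2} + \left(- 4 K + K \left(6 + K\right)\right) K\right) - 3 = \left(K^{2} + K \left(- 4 K + K \left(6 + K\right)\right)\right) - 3 = -3 + K^{2} + K \left(- 4 K + K \left(6 + K\right)\right)$)
$y{\left(H,w \right)} = -53$ ($y{\left(H,w \right)} = -3 + \left(-5\right)^{3} + 3 \left(-5\right)^{2} = -3 - 125 + 3 \cdot 25 = -3 - 125 + 75 = -53$)
$\left(-74 - 82\right) y{\left(-2,11 \right)} = \left(-74 - 82\right) \left(-53\right) = \left(-156\right) \left(-53\right) = 8268$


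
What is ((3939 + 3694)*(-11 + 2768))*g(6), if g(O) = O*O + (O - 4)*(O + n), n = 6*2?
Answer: 1515181032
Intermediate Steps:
n = 12
g(O) = O² + (-4 + O)*(12 + O) (g(O) = O*O + (O - 4)*(O + 12) = O² + (-4 + O)*(12 + O))
((3939 + 3694)*(-11 + 2768))*g(6) = ((3939 + 3694)*(-11 + 2768))*(-48 + 2*6² + 8*6) = (7633*2757)*(-48 + 2*36 + 48) = 21044181*(-48 + 72 + 48) = 21044181*72 = 1515181032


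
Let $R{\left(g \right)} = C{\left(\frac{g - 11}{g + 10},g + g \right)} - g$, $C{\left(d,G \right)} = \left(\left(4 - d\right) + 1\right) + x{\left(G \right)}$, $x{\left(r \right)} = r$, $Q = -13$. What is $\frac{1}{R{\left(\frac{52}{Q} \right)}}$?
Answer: $\frac{2}{7} \approx 0.28571$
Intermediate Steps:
$C{\left(d,G \right)} = 5 + G - d$ ($C{\left(d,G \right)} = \left(\left(4 - d\right) + 1\right) + G = \left(5 - d\right) + G = 5 + G - d$)
$R{\left(g \right)} = 5 + g - \frac{-11 + g}{10 + g}$ ($R{\left(g \right)} = \left(5 + \left(g + g\right) - \frac{g - 11}{g + 10}\right) - g = \left(5 + 2 g - \frac{-11 + g}{10 + g}\right) - g = 5 + g - \frac{-11 + g}{10 + g}$)
$\frac{1}{R{\left(\frac{52}{Q} \right)}} = \frac{1}{\frac{1}{10 + \frac{52}{-13}} \left(61 + \left(\frac{52}{-13}\right)^{2} + 14 \frac{52}{-13}\right)} = \frac{1}{\frac{1}{10 + 52 \left(- \frac{1}{13}\right)} \left(61 + \left(52 \left(- \frac{1}{13}\right)\right)^{2} + 14 \cdot 52 \left(- \frac{1}{13}\right)\right)} = \frac{1}{\frac{1}{10 - 4} \left(61 + \left(-4\right)^{2} + 14 \left(-4\right)\right)} = \frac{1}{\frac{1}{6} \left(61 + 16 - 56\right)} = \frac{1}{\frac{1}{6} \cdot 21} = \frac{1}{\frac{7}{2}} = \frac{2}{7}$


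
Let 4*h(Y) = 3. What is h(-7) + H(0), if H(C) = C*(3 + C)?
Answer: 3/4 ≈ 0.75000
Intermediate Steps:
h(Y) = 3/4 (h(Y) = (1/4)*3 = 3/4)
h(-7) + H(0) = 3/4 + 0*(3 + 0) = 3/4 + 0*3 = 3/4 + 0 = 3/4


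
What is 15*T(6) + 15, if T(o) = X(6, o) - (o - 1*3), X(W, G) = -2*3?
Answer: -120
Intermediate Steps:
X(W, G) = -6
T(o) = -3 - o (T(o) = -6 - (o - 1*3) = -6 - (o - 3) = -6 - (-3 + o) = -6 + (3 - o) = -3 - o)
15*T(6) + 15 = 15*(-3 - 1*6) + 15 = 15*(-3 - 6) + 15 = 15*(-9) + 15 = -135 + 15 = -120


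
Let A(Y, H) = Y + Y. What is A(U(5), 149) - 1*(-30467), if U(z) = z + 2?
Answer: 30481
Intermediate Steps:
U(z) = 2 + z
A(Y, H) = 2*Y
A(U(5), 149) - 1*(-30467) = 2*(2 + 5) - 1*(-30467) = 2*7 + 30467 = 14 + 30467 = 30481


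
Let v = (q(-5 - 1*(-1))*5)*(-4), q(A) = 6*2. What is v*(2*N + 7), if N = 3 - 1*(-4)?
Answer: -5040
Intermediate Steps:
q(A) = 12
N = 7 (N = 3 + 4 = 7)
v = -240 (v = (12*5)*(-4) = 60*(-4) = -240)
v*(2*N + 7) = -240*(2*7 + 7) = -240*(14 + 7) = -240*21 = -5040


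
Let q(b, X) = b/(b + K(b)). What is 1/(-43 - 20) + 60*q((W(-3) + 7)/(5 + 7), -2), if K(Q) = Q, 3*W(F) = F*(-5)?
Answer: 1889/63 ≈ 29.984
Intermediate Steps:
W(F) = -5*F/3 (W(F) = (F*(-5))/3 = (-5*F)/3 = -5*F/3)
q(b, X) = ½ (q(b, X) = b/(b + b) = b/((2*b)) = (1/(2*b))*b = ½)
1/(-43 - 20) + 60*q((W(-3) + 7)/(5 + 7), -2) = 1/(-43 - 20) + 60*(½) = 1/(-63) + 30 = -1/63 + 30 = 1889/63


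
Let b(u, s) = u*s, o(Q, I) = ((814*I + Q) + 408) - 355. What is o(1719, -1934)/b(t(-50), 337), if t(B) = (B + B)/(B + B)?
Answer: -1572504/337 ≈ -4666.2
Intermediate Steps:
o(Q, I) = 53 + Q + 814*I (o(Q, I) = ((Q + 814*I) + 408) - 355 = (408 + Q + 814*I) - 355 = 53 + Q + 814*I)
t(B) = 1 (t(B) = (2*B)/((2*B)) = (2*B)*(1/(2*B)) = 1)
b(u, s) = s*u
o(1719, -1934)/b(t(-50), 337) = (53 + 1719 + 814*(-1934))/((337*1)) = (53 + 1719 - 1574276)/337 = -1572504*1/337 = -1572504/337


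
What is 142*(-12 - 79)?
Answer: -12922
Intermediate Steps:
142*(-12 - 79) = 142*(-91) = -12922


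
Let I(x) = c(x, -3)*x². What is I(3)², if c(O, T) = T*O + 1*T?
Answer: 11664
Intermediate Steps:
c(O, T) = T + O*T (c(O, T) = O*T + T = T + O*T)
I(x) = x²*(-3 - 3*x) (I(x) = (-3*(1 + x))*x² = (-3 - 3*x)*x² = x²*(-3 - 3*x))
I(3)² = (3*3²*(-1 - 1*3))² = (3*9*(-1 - 3))² = (3*9*(-4))² = (-108)² = 11664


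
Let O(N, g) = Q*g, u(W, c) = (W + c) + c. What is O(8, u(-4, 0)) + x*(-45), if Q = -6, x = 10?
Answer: -426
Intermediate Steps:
u(W, c) = W + 2*c
O(N, g) = -6*g
O(8, u(-4, 0)) + x*(-45) = -6*(-4 + 2*0) + 10*(-45) = -6*(-4 + 0) - 450 = -6*(-4) - 450 = 24 - 450 = -426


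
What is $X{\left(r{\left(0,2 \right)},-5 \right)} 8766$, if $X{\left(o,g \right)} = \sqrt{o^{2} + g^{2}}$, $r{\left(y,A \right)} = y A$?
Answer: $43830$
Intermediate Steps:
$r{\left(y,A \right)} = A y$
$X{\left(o,g \right)} = \sqrt{g^{2} + o^{2}}$
$X{\left(r{\left(0,2 \right)},-5 \right)} 8766 = \sqrt{\left(-5\right)^{2} + \left(2 \cdot 0\right)^{2}} \cdot 8766 = \sqrt{25 + 0^{2}} \cdot 8766 = \sqrt{25 + 0} \cdot 8766 = \sqrt{25} \cdot 8766 = 5 \cdot 8766 = 43830$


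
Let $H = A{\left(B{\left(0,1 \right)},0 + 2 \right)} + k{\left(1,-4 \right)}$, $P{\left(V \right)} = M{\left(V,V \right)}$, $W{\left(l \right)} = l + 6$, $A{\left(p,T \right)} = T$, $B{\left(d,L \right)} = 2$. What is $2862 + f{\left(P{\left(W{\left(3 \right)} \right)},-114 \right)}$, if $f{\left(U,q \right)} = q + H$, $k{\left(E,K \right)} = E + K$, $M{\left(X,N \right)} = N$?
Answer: $2747$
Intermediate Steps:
$W{\left(l \right)} = 6 + l$
$P{\left(V \right)} = V$
$H = -1$ ($H = \left(0 + 2\right) + \left(1 - 4\right) = 2 - 3 = -1$)
$f{\left(U,q \right)} = -1 + q$ ($f{\left(U,q \right)} = q - 1 = -1 + q$)
$2862 + f{\left(P{\left(W{\left(3 \right)} \right)},-114 \right)} = 2862 - 115 = 2747$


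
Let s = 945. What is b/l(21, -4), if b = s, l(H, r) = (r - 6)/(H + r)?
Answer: -3213/2 ≈ -1606.5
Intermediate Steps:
l(H, r) = (-6 + r)/(H + r)
b = 945
b/l(21, -4) = 945/(((-6 - 4)/(21 - 4))) = 945/((-10/17)) = 945/(((1/17)*(-10))) = 945/(-10/17) = 945*(-17/10) = -3213/2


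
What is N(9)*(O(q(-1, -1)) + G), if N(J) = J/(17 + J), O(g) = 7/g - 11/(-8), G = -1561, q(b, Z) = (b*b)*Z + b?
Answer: -112545/208 ≈ -541.08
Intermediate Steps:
q(b, Z) = b + Z*b**2 (q(b, Z) = b**2*Z + b = Z*b**2 + b = b + Z*b**2)
O(g) = 11/8 + 7/g (O(g) = 7/g - 11*(-1/8) = 7/g + 11/8 = 11/8 + 7/g)
N(9)*(O(q(-1, -1)) + G) = (9/(17 + 9))*((11/8 + 7/((-(1 - 1*(-1))))) - 1561) = (9/26)*((11/8 + 7/((-(1 + 1)))) - 1561) = (9*(1/26))*((11/8 + 7/((-1*2))) - 1561) = 9*((11/8 + 7/(-2)) - 1561)/26 = 9*((11/8 + 7*(-1/2)) - 1561)/26 = 9*((11/8 - 7/2) - 1561)/26 = 9*(-17/8 - 1561)/26 = (9/26)*(-12505/8) = -112545/208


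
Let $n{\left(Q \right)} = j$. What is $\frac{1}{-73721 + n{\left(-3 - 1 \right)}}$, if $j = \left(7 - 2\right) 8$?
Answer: $- \frac{1}{73681} \approx -1.3572 \cdot 10^{-5}$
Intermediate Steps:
$j = 40$ ($j = 5 \cdot 8 = 40$)
$n{\left(Q \right)} = 40$
$\frac{1}{-73721 + n{\left(-3 - 1 \right)}} = \frac{1}{-73721 + 40} = \frac{1}{-73681} = - \frac{1}{73681}$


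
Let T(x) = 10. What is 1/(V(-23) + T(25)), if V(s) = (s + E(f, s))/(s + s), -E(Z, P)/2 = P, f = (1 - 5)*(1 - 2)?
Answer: 2/19 ≈ 0.10526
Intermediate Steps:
f = 4 (f = -4*(-1) = 4)
E(Z, P) = -2*P
V(s) = -1/2 (V(s) = (s - 2*s)/(s + s) = (-s)/((2*s)) = (-s)*(1/(2*s)) = -1/2)
1/(V(-23) + T(25)) = 1/(-1/2 + 10) = 1/(19/2) = 2/19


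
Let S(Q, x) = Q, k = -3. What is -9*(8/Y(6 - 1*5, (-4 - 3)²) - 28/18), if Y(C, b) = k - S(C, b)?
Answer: 32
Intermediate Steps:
Y(C, b) = -3 - C
-9*(8/Y(6 - 1*5, (-4 - 3)²) - 28/18) = -9*(8/(-3 - (6 - 1*5)) - 28/18) = -9*(8/(-3 - (6 - 5)) - 28*1/18) = -9*(8/(-3 - 1*1) - 14/9) = -9*(8/(-3 - 1) - 14/9) = -9*(8/(-4) - 14/9) = -9*(8*(-¼) - 14/9) = -9*(-2 - 14/9) = -9*(-32/9) = 32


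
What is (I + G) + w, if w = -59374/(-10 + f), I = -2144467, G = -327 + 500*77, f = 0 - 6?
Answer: -16820665/8 ≈ -2.1026e+6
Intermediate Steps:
f = -6
G = 38173 (G = -327 + 38500 = 38173)
w = 29687/8 (w = -59374/(-10 - 6) = -59374/(-16) = -1/16*(-59374) = 29687/8 ≈ 3710.9)
(I + G) + w = (-2144467 + 38173) + 29687/8 = -2106294 + 29687/8 = -16820665/8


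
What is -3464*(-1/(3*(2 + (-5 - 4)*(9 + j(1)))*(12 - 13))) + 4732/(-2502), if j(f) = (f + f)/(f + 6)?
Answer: 8760430/714321 ≈ 12.264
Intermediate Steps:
j(f) = 2*f/(6 + f) (j(f) = (2*f)/(6 + f) = 2*f/(6 + f))
-3464*(-1/(3*(2 + (-5 - 4)*(9 + j(1)))*(12 - 13))) + 4732/(-2502) = -3464*(-1/(3*(2 + (-5 - 4)*(9 + 2*1/(6 + 1)))*(12 - 13))) + 4732/(-2502) = -3464*1/(3*(2 - 9*(9 + 2*1/7))) + 4732*(-1/2502) = -3464*1/(3*(2 - 9*(9 + 2*1*(1/7)))) - 2366/1251 = -3464*1/(3*(2 - 9*(9 + 2/7))) - 2366/1251 = -3464*1/(3*(2 - 9*65/7)) - 2366/1251 = -3464*1/(3*(2 - 585/7)) - 2366/1251 = -3464/(-1*(-571/7)*(-3)) - 2366/1251 = -3464/((571/7)*(-3)) - 2366/1251 = -3464/(-1713/7) - 2366/1251 = -3464*(-7/1713) - 2366/1251 = 24248/1713 - 2366/1251 = 8760430/714321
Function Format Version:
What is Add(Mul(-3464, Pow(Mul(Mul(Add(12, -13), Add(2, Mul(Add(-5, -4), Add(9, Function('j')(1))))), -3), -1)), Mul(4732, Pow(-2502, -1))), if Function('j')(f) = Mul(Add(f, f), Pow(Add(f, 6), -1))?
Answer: Rational(8760430, 714321) ≈ 12.264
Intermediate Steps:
Function('j')(f) = Mul(2, f, Pow(Add(6, f), -1)) (Function('j')(f) = Mul(Mul(2, f), Pow(Add(6, f), -1)) = Mul(2, f, Pow(Add(6, f), -1)))
Add(Mul(-3464, Pow(Mul(Mul(Add(12, -13), Add(2, Mul(Add(-5, -4), Add(9, Function('j')(1))))), -3), -1)), Mul(4732, Pow(-2502, -1))) = Add(Mul(-3464, Pow(Mul(Mul(Add(12, -13), Add(2, Mul(Add(-5, -4), Add(9, Mul(2, 1, Pow(Add(6, 1), -1)))))), -3), -1)), Mul(4732, Pow(-2502, -1))) = Add(Mul(-3464, Pow(Mul(Mul(-1, Add(2, Mul(-9, Add(9, Mul(2, 1, Pow(7, -1)))))), -3), -1)), Mul(4732, Rational(-1, 2502))) = Add(Mul(-3464, Pow(Mul(Mul(-1, Add(2, Mul(-9, Add(9, Mul(2, 1, Rational(1, 7)))))), -3), -1)), Rational(-2366, 1251)) = Add(Mul(-3464, Pow(Mul(Mul(-1, Add(2, Mul(-9, Add(9, Rational(2, 7))))), -3), -1)), Rational(-2366, 1251)) = Add(Mul(-3464, Pow(Mul(Mul(-1, Add(2, Mul(-9, Rational(65, 7)))), -3), -1)), Rational(-2366, 1251)) = Add(Mul(-3464, Pow(Mul(Mul(-1, Add(2, Rational(-585, 7))), -3), -1)), Rational(-2366, 1251)) = Add(Mul(-3464, Pow(Mul(Mul(-1, Rational(-571, 7)), -3), -1)), Rational(-2366, 1251)) = Add(Mul(-3464, Pow(Mul(Rational(571, 7), -3), -1)), Rational(-2366, 1251)) = Add(Mul(-3464, Pow(Rational(-1713, 7), -1)), Rational(-2366, 1251)) = Add(Mul(-3464, Rational(-7, 1713)), Rational(-2366, 1251)) = Add(Rational(24248, 1713), Rational(-2366, 1251)) = Rational(8760430, 714321)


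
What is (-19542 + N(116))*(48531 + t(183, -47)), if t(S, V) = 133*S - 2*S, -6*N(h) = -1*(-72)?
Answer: -1417743216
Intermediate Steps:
N(h) = -12 (N(h) = -(-1)*(-72)/6 = -⅙*72 = -12)
t(S, V) = 131*S
(-19542 + N(116))*(48531 + t(183, -47)) = (-19542 - 12)*(48531 + 131*183) = -19554*(48531 + 23973) = -19554*72504 = -1417743216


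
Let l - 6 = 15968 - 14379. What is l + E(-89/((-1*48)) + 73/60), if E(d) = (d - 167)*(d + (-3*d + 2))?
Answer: 65489471/28800 ≈ 2273.9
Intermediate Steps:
l = 1595 (l = 6 + (15968 - 14379) = 6 + 1589 = 1595)
E(d) = (-167 + d)*(2 - 2*d) (E(d) = (-167 + d)*(d + (2 - 3*d)) = (-167 + d)*(2 - 2*d))
l + E(-89/((-1*48)) + 73/60) = 1595 + (-334 - 2*(-89/((-1*48)) + 73/60)² + 336*(-89/((-1*48)) + 73/60)) = 1595 + (-334 - 2*(-89/(-48) + 73*(1/60))² + 336*(-89/(-48) + 73*(1/60))) = 1595 + (-334 - 2*(-89*(-1/48) + 73/60)² + 336*(-89*(-1/48) + 73/60)) = 1595 + (-334 - 2*(89/48 + 73/60)² + 336*(89/48 + 73/60)) = 1595 + (-334 - 2*(737/240)² + 336*(737/240)) = 1595 + (-334 - 2*543169/57600 + 5159/5) = 1595 + (-334 - 543169/28800 + 5159/5) = 1595 + 19553471/28800 = 65489471/28800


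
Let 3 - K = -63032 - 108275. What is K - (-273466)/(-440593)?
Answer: 75477713364/440593 ≈ 1.7131e+5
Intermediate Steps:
K = 171310 (K = 3 - (-63032 - 108275) = 3 - 1*(-171307) = 3 + 171307 = 171310)
K - (-273466)/(-440593) = 171310 - (-273466)/(-440593) = 171310 - (-273466)*(-1)/440593 = 171310 - 1*273466/440593 = 171310 - 273466/440593 = 75477713364/440593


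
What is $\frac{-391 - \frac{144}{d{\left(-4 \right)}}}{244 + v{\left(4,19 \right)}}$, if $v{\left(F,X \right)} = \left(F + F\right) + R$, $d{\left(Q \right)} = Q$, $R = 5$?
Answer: $- \frac{355}{257} \approx -1.3813$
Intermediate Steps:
$v{\left(F,X \right)} = 5 + 2 F$ ($v{\left(F,X \right)} = \left(F + F\right) + 5 = 2 F + 5 = 5 + 2 F$)
$\frac{-391 - \frac{144}{d{\left(-4 \right)}}}{244 + v{\left(4,19 \right)}} = \frac{-391 - \frac{144}{-4}}{244 + \left(5 + 2 \cdot 4\right)} = \frac{-391 - -36}{244 + \left(5 + 8\right)} = \frac{-391 + 36}{244 + 13} = - \frac{355}{257}$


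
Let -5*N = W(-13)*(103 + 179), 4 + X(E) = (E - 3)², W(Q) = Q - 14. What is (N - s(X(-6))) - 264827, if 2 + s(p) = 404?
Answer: -1318531/5 ≈ -2.6371e+5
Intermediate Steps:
W(Q) = -14 + Q
X(E) = -4 + (-3 + E)² (X(E) = -4 + (E - 3)² = -4 + (-3 + E)²)
s(p) = 402 (s(p) = -2 + 404 = 402)
N = 7614/5 (N = -(-14 - 13)*(103 + 179)/5 = -(-27)*282/5 = -⅕*(-7614) = 7614/5 ≈ 1522.8)
(N - s(X(-6))) - 264827 = (7614/5 - 1*402) - 264827 = (7614/5 - 402) - 264827 = 5604/5 - 264827 = -1318531/5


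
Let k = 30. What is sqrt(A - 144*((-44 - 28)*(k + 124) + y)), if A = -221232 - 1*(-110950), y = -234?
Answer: sqrt(1520086) ≈ 1232.9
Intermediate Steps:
A = -110282 (A = -221232 + 110950 = -110282)
sqrt(A - 144*((-44 - 28)*(k + 124) + y)) = sqrt(-110282 - 144*((-44 - 28)*(30 + 124) - 234)) = sqrt(-110282 - 144*(-72*154 - 234)) = sqrt(-110282 - 144*(-11088 - 234)) = sqrt(-110282 - 144*(-11322)) = sqrt(-110282 + 1630368) = sqrt(1520086)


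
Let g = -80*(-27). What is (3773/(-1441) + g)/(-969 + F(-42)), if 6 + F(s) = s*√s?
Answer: -91850525/44745801 + 3956638*I*√42/44745801 ≈ -2.0527 + 0.57306*I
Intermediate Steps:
g = 2160
F(s) = -6 + s^(3/2) (F(s) = -6 + s*√s = -6 + s^(3/2))
(3773/(-1441) + g)/(-969 + F(-42)) = (3773/(-1441) + 2160)/(-969 + (-6 + (-42)^(3/2))) = (3773*(-1/1441) + 2160)/(-969 + (-6 - 42*I*√42)) = (-343/131 + 2160)/(-975 - 42*I*√42) = 282617/(131*(-975 - 42*I*√42))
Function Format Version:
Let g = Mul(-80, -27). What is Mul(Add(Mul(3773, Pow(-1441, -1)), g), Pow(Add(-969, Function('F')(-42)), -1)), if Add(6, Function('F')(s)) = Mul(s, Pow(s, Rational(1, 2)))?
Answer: Add(Rational(-91850525, 44745801), Mul(Rational(3956638, 44745801), I, Pow(42, Rational(1, 2)))) ≈ Add(-2.0527, Mul(0.57306, I))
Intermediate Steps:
g = 2160
Function('F')(s) = Add(-6, Pow(s, Rational(3, 2))) (Function('F')(s) = Add(-6, Mul(s, Pow(s, Rational(1, 2)))) = Add(-6, Pow(s, Rational(3, 2))))
Mul(Add(Mul(3773, Pow(-1441, -1)), g), Pow(Add(-969, Function('F')(-42)), -1)) = Mul(Add(Mul(3773, Pow(-1441, -1)), 2160), Pow(Add(-969, Add(-6, Pow(-42, Rational(3, 2)))), -1)) = Mul(Add(Mul(3773, Rational(-1, 1441)), 2160), Pow(Add(-969, Add(-6, Mul(-42, I, Pow(42, Rational(1, 2))))), -1)) = Mul(Add(Rational(-343, 131), 2160), Pow(Add(-975, Mul(-42, I, Pow(42, Rational(1, 2)))), -1)) = Mul(Rational(282617, 131), Pow(Add(-975, Mul(-42, I, Pow(42, Rational(1, 2)))), -1))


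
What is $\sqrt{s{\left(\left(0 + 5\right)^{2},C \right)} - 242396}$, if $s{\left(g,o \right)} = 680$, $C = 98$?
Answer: $2 i \sqrt{60429} \approx 491.65 i$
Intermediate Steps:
$\sqrt{s{\left(\left(0 + 5\right)^{2},C \right)} - 242396} = \sqrt{680 - 242396} = \sqrt{-241716} = 2 i \sqrt{60429}$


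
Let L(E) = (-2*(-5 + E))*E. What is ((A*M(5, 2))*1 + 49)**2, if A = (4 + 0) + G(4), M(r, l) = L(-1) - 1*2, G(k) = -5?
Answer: 3969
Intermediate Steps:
L(E) = E*(10 - 2*E) (L(E) = (10 - 2*E)*E = E*(10 - 2*E))
M(r, l) = -14 (M(r, l) = 2*(-1)*(5 - 1*(-1)) - 1*2 = 2*(-1)*(5 + 1) - 2 = 2*(-1)*6 - 2 = -12 - 2 = -14)
A = -1 (A = (4 + 0) - 5 = 4 - 5 = -1)
((A*M(5, 2))*1 + 49)**2 = (-1*(-14)*1 + 49)**2 = (14*1 + 49)**2 = (14 + 49)**2 = 63**2 = 3969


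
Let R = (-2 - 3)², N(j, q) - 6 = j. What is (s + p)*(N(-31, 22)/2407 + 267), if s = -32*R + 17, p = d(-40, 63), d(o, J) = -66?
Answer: -545604756/2407 ≈ -2.2667e+5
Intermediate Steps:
N(j, q) = 6 + j
R = 25 (R = (-5)² = 25)
p = -66
s = -783 (s = -32*25 + 17 = -800 + 17 = -783)
(s + p)*(N(-31, 22)/2407 + 267) = (-783 - 66)*((6 - 31)/2407 + 267) = -849*(-25*1/2407 + 267) = -849*(-25/2407 + 267) = -849*642644/2407 = -545604756/2407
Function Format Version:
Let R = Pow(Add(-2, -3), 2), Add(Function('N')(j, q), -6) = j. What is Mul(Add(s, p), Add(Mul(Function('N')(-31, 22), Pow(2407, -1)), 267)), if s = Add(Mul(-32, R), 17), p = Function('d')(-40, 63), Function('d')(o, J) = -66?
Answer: Rational(-545604756, 2407) ≈ -2.2667e+5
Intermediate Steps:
Function('N')(j, q) = Add(6, j)
R = 25 (R = Pow(-5, 2) = 25)
p = -66
s = -783 (s = Add(Mul(-32, 25), 17) = Add(-800, 17) = -783)
Mul(Add(s, p), Add(Mul(Function('N')(-31, 22), Pow(2407, -1)), 267)) = Mul(Add(-783, -66), Add(Mul(Add(6, -31), Pow(2407, -1)), 267)) = Mul(-849, Add(Mul(-25, Rational(1, 2407)), 267)) = Mul(-849, Add(Rational(-25, 2407), 267)) = Mul(-849, Rational(642644, 2407)) = Rational(-545604756, 2407)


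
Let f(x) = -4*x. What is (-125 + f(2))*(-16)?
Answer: 2128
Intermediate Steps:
(-125 + f(2))*(-16) = (-125 - 4*2)*(-16) = (-125 - 8)*(-16) = -133*(-16) = 2128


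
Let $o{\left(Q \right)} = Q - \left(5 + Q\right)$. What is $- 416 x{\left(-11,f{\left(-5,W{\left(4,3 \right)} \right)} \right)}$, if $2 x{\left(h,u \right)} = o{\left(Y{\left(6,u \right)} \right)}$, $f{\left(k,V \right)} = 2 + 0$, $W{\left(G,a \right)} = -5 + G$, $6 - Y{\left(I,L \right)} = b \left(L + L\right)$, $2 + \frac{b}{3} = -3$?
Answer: $1040$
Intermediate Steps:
$b = -15$ ($b = -6 + 3 \left(-3\right) = -6 - 9 = -15$)
$Y{\left(I,L \right)} = 6 + 30 L$ ($Y{\left(I,L \right)} = 6 - - 15 \left(L + L\right) = 6 - - 15 \cdot 2 L = 6 - - 30 L = 6 + 30 L$)
$f{\left(k,V \right)} = 2$
$o{\left(Q \right)} = -5$
$x{\left(h,u \right)} = - \frac{5}{2}$ ($x{\left(h,u \right)} = \frac{1}{2} \left(-5\right) = - \frac{5}{2}$)
$- 416 x{\left(-11,f{\left(-5,W{\left(4,3 \right)} \right)} \right)} = \left(-416\right) \left(- \frac{5}{2}\right) = 1040$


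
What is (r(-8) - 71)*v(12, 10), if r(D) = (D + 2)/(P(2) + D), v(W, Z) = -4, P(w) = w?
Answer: 280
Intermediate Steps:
r(D) = 1 (r(D) = (D + 2)/(2 + D) = (2 + D)/(2 + D) = 1)
(r(-8) - 71)*v(12, 10) = (1 - 71)*(-4) = -70*(-4) = 280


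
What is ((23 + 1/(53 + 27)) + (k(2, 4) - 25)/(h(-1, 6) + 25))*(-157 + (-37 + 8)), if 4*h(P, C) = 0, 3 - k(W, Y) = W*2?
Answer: -817377/200 ≈ -4086.9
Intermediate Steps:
k(W, Y) = 3 - 2*W (k(W, Y) = 3 - W*2 = 3 - 2*W)
h(P, C) = 0 (h(P, C) = (1/4)*0 = 0)
((23 + 1/(53 + 27)) + (k(2, 4) - 25)/(h(-1, 6) + 25))*(-157 + (-37 + 8)) = ((23 + 1/(53 + 27)) + ((3 - 2*2) - 25)/(0 + 25))*(-157 + (-37 + 8)) = ((23 + 1/80) + ((3 - 4) - 25)/25)*(-157 - 29) = ((23 + 1/80) + (-1 - 25)*(1/25))*(-186) = (1841/80 - 26*1/25)*(-186) = (1841/80 - 26/25)*(-186) = (8789/400)*(-186) = -817377/200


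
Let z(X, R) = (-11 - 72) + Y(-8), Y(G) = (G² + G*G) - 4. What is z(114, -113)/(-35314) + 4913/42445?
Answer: 171757437/1498902730 ≈ 0.11459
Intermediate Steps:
Y(G) = -4 + 2*G² (Y(G) = (G² + G²) - 4 = 2*G² - 4 = -4 + 2*G²)
z(X, R) = 41 (z(X, R) = (-11 - 72) + (-4 + 2*(-8)²) = -83 + (-4 + 2*64) = -83 + (-4 + 128) = -83 + 124 = 41)
z(114, -113)/(-35314) + 4913/42445 = 41/(-35314) + 4913/42445 = 41*(-1/35314) + 4913*(1/42445) = -41/35314 + 4913/42445 = 171757437/1498902730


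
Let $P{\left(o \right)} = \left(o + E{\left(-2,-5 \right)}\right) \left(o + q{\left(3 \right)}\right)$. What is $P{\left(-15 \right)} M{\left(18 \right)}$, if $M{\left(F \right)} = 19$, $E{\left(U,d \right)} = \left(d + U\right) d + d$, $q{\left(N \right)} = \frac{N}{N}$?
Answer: $-3990$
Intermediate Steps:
$q{\left(N \right)} = 1$
$E{\left(U,d \right)} = d + d \left(U + d\right)$ ($E{\left(U,d \right)} = \left(U + d\right) d + d = d \left(U + d\right) + d = d + d \left(U + d\right)$)
$P{\left(o \right)} = \left(1 + o\right) \left(30 + o\right)$ ($P{\left(o \right)} = \left(o - 5 \left(1 - 2 - 5\right)\right) \left(o + 1\right) = \left(o - -30\right) \left(1 + o\right) = \left(o + 30\right) \left(1 + o\right) = \left(30 + o\right) \left(1 + o\right) = \left(1 + o\right) \left(30 + o\right)$)
$P{\left(-15 \right)} M{\left(18 \right)} = \left(30 + \left(-15\right)^{2} + 31 \left(-15\right)\right) 19 = \left(30 + 225 - 465\right) 19 = \left(-210\right) 19 = -3990$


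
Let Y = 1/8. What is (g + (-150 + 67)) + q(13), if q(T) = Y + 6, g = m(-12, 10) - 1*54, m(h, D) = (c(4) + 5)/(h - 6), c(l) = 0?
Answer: -9443/72 ≈ -131.15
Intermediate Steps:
Y = ⅛ ≈ 0.12500
m(h, D) = 5/(-6 + h) (m(h, D) = (0 + 5)/(h - 6) = 5/(-6 + h))
g = -977/18 (g = 5/(-6 - 12) - 1*54 = 5/(-18) - 54 = 5*(-1/18) - 54 = -5/18 - 54 = -977/18 ≈ -54.278)
q(T) = 49/8 (q(T) = ⅛ + 6 = 49/8)
(g + (-150 + 67)) + q(13) = (-977/18 + (-150 + 67)) + 49/8 = (-977/18 - 83) + 49/8 = -2471/18 + 49/8 = -9443/72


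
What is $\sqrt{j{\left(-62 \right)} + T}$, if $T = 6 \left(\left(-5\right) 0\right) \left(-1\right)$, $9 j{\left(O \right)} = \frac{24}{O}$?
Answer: $\frac{2 i \sqrt{93}}{93} \approx 0.20739 i$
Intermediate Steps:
$j{\left(O \right)} = \frac{8}{3 O}$ ($j{\left(O \right)} = \frac{24 \frac{1}{O}}{9} = \frac{8}{3 O}$)
$T = 0$ ($T = 6 \cdot 0 \left(-1\right) = 0 \left(-1\right) = 0$)
$\sqrt{j{\left(-62 \right)} + T} = \sqrt{\frac{8}{3 \left(-62\right)} + 0} = \sqrt{\frac{8}{3} \left(- \frac{1}{62}\right) + 0} = \sqrt{- \frac{4}{93} + 0} = \sqrt{- \frac{4}{93}} = \frac{2 i \sqrt{93}}{93}$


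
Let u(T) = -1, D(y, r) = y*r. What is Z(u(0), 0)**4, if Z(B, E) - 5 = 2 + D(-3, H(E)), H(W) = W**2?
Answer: 2401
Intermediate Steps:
D(y, r) = r*y
Z(B, E) = 7 - 3*E**2 (Z(B, E) = 5 + (2 + E**2*(-3)) = 5 + (2 - 3*E**2) = 7 - 3*E**2)
Z(u(0), 0)**4 = (7 - 3*0**2)**4 = (7 - 3*0)**4 = (7 + 0)**4 = 7**4 = 2401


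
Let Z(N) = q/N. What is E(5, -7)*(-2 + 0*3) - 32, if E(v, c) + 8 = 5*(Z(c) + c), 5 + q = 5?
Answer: 54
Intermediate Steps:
q = 0 (q = -5 + 5 = 0)
Z(N) = 0 (Z(N) = 0/N = 0)
E(v, c) = -8 + 5*c (E(v, c) = -8 + 5*(0 + c) = -8 + 5*c)
E(5, -7)*(-2 + 0*3) - 32 = (-8 + 5*(-7))*(-2 + 0*3) - 32 = (-8 - 35)*(-2 + 0) - 32 = -43*(-2) - 32 = 86 - 32 = 54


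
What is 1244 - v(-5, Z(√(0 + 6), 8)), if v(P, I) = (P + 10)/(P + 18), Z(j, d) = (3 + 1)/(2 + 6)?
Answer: 16167/13 ≈ 1243.6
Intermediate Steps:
Z(j, d) = ½ (Z(j, d) = 4/8 = 4*(⅛) = ½)
v(P, I) = (10 + P)/(18 + P)
1244 - v(-5, Z(√(0 + 6), 8)) = 1244 - (10 - 5)/(18 - 5) = 1244 - 5/13 = 16167/13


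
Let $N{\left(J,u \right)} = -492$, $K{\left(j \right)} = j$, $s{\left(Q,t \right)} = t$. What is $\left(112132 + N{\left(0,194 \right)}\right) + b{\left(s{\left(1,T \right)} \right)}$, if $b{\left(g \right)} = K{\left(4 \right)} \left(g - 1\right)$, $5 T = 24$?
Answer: $\frac{558276}{5} \approx 1.1166 \cdot 10^{5}$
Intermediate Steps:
$T = \frac{24}{5}$ ($T = \frac{1}{5} \cdot 24 = \frac{24}{5} \approx 4.8$)
$b{\left(g \right)} = -4 + 4 g$ ($b{\left(g \right)} = 4 \left(g - 1\right) = 4 \left(-1 + g\right) = -4 + 4 g$)
$\left(112132 + N{\left(0,194 \right)}\right) + b{\left(s{\left(1,T \right)} \right)} = \left(112132 - 492\right) + \left(-4 + 4 \cdot \frac{24}{5}\right) = 111640 + \left(-4 + \frac{96}{5}\right) = 111640 + \frac{76}{5} = \frac{558276}{5}$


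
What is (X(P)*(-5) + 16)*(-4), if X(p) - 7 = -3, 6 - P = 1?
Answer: 16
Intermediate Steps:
P = 5 (P = 6 - 1*1 = 6 - 1 = 5)
X(p) = 4 (X(p) = 7 - 3 = 4)
(X(P)*(-5) + 16)*(-4) = (4*(-5) + 16)*(-4) = (-20 + 16)*(-4) = -4*(-4) = 16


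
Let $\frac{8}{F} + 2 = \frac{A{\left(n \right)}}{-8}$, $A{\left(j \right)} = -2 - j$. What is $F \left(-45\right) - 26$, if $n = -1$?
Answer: $166$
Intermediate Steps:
$F = - \frac{64}{15}$ ($F = \frac{8}{-2 + \frac{-2 - -1}{-8}} = \frac{8}{-2 + \left(-2 + 1\right) \left(- \frac{1}{8}\right)} = \frac{8}{-2 - - \frac{1}{8}} = \frac{8}{-2 + \frac{1}{8}} = \frac{8}{- \frac{15}{8}} = 8 \left(- \frac{8}{15}\right) = - \frac{64}{15} \approx -4.2667$)
$F \left(-45\right) - 26 = \left(- \frac{64}{15}\right) \left(-45\right) - 26 = 192 - 26 = 166$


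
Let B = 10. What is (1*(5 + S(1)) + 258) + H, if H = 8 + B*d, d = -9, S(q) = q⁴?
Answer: 182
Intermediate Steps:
H = -82 (H = 8 + 10*(-9) = 8 - 90 = -82)
(1*(5 + S(1)) + 258) + H = (1*(5 + 1⁴) + 258) - 82 = (1*(5 + 1) + 258) - 82 = (1*6 + 258) - 82 = (6 + 258) - 82 = 264 - 82 = 182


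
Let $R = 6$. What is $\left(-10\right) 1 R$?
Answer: $-60$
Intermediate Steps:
$\left(-10\right) 1 R = \left(-10\right) 1 \cdot 6 = \left(-10\right) 6 = -60$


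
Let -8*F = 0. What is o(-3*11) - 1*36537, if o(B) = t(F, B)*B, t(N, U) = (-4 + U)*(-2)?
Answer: -38979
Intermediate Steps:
F = 0 (F = -⅛*0 = 0)
t(N, U) = 8 - 2*U
o(B) = B*(8 - 2*B) (o(B) = (8 - 2*B)*B = B*(8 - 2*B))
o(-3*11) - 1*36537 = 2*(-3*11)*(4 - (-3)*11) - 1*36537 = 2*(-33)*(4 - 1*(-33)) - 36537 = 2*(-33)*(4 + 33) - 36537 = 2*(-33)*37 - 36537 = -2442 - 36537 = -38979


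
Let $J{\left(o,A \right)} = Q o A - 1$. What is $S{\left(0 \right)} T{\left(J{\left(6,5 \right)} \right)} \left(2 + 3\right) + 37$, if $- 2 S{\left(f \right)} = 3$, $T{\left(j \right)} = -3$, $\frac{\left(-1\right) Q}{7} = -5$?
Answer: $\frac{119}{2} \approx 59.5$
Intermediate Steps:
$Q = 35$ ($Q = \left(-7\right) \left(-5\right) = 35$)
$J{\left(o,A \right)} = -1 + 35 A o$ ($J{\left(o,A \right)} = 35 o A - 1 = 35 A o - 1 = -1 + 35 A o$)
$S{\left(f \right)} = - \frac{3}{2}$ ($S{\left(f \right)} = \left(- \frac{1}{2}\right) 3 = - \frac{3}{2}$)
$S{\left(0 \right)} T{\left(J{\left(6,5 \right)} \right)} \left(2 + 3\right) + 37 = - \frac{3 \left(- 3 \left(2 + 3\right)\right)}{2} + 37 = - \frac{3 \left(\left(-3\right) 5\right)}{2} + 37 = \left(- \frac{3}{2}\right) \left(-15\right) + 37 = \frac{45}{2} + 37 = \frac{119}{2}$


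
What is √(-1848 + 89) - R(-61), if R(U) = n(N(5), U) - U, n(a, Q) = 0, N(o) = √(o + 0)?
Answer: -61 + I*√1759 ≈ -61.0 + 41.94*I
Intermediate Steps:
N(o) = √o
R(U) = -U (R(U) = 0 - U = -U)
√(-1848 + 89) - R(-61) = √(-1848 + 89) - (-1)*(-61) = √(-1759) - 1*61 = I*√1759 - 61 = -61 + I*√1759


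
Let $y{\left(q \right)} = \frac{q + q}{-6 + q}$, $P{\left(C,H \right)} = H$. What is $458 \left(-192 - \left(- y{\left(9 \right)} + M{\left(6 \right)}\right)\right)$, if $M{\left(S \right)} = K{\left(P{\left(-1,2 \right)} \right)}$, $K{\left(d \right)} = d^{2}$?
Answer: $-87020$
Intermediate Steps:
$M{\left(S \right)} = 4$ ($M{\left(S \right)} = 2^{2} = 4$)
$y{\left(q \right)} = \frac{2 q}{-6 + q}$
$458 \left(-192 - \left(- y{\left(9 \right)} + M{\left(6 \right)}\right)\right) = 458 \left(-192 + \left(2 \cdot 9 \frac{1}{-6 + 9} - 4\right)\right) = 458 \left(-192 - \left(4 - \frac{18}{3}\right)\right) = 458 \left(-192 - \left(4 - 6\right)\right) = 458 \left(-192 + \left(6 - 4\right)\right) = 458 \left(-192 + 2\right) = 458 \left(-190\right) = -87020$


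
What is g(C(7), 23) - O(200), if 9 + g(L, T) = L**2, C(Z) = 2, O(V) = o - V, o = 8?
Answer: 187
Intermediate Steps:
O(V) = 8 - V
g(L, T) = -9 + L**2
g(C(7), 23) - O(200) = (-9 + 2**2) - (8 - 1*200) = (-9 + 4) - (8 - 200) = -5 - 1*(-192) = -5 + 192 = 187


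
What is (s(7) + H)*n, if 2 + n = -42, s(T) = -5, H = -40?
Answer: 1980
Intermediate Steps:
n = -44 (n = -2 - 42 = -44)
(s(7) + H)*n = (-5 - 40)*(-44) = -45*(-44) = 1980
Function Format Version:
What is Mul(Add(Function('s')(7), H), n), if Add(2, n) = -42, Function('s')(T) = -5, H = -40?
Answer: 1980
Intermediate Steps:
n = -44 (n = Add(-2, -42) = -44)
Mul(Add(Function('s')(7), H), n) = Mul(Add(-5, -40), -44) = Mul(-45, -44) = 1980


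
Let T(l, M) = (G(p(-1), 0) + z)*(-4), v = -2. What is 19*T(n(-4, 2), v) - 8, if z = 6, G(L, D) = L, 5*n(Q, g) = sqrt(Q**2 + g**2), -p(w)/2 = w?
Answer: -616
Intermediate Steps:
p(w) = -2*w
n(Q, g) = sqrt(Q**2 + g**2)/5
T(l, M) = -32 (T(l, M) = (-2*(-1) + 6)*(-4) = (2 + 6)*(-4) = 8*(-4) = -32)
19*T(n(-4, 2), v) - 8 = 19*(-32) - 8 = -608 - 8 = -616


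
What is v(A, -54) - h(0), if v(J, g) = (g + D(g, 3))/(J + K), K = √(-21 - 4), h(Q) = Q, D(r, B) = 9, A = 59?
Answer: -2655/3506 + 225*I/3506 ≈ -0.75727 + 0.064176*I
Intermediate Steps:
K = 5*I (K = √(-25) = 5*I ≈ 5.0*I)
v(J, g) = (9 + g)/(J + 5*I) (v(J, g) = (g + 9)/(J + 5*I) = (9 + g)/(J + 5*I))
v(A, -54) - h(0) = (9 - 54)/(59 + 5*I) - 1*0 = ((59 - 5*I)/3506)*(-45) + 0 = -45*(59 - 5*I)/3506 + 0 = -45*(59 - 5*I)/3506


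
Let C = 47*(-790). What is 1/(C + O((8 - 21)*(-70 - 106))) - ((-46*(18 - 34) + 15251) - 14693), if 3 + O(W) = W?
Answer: -45089431/34845 ≈ -1294.0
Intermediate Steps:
O(W) = -3 + W
C = -37130
1/(C + O((8 - 21)*(-70 - 106))) - ((-46*(18 - 34) + 15251) - 14693) = 1/(-37130 + (-3 + (8 - 21)*(-70 - 106))) - ((-46*(18 - 34) + 15251) - 14693) = 1/(-37130 + (-3 - 13*(-176))) - ((-46*(-16) + 15251) - 14693) = 1/(-37130 + (-3 + 2288)) - ((736 + 15251) - 14693) = 1/(-37130 + 2285) - (15987 - 14693) = 1/(-34845) - 1*1294 = -1/34845 - 1294 = -45089431/34845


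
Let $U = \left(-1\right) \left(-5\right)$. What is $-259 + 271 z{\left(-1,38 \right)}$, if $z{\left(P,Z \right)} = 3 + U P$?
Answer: $-801$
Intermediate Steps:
$U = 5$
$z{\left(P,Z \right)} = 3 + 5 P$
$-259 + 271 z{\left(-1,38 \right)} = -259 + 271 \left(3 + 5 \left(-1\right)\right) = -259 + 271 \left(3 - 5\right) = -259 + 271 \left(-2\right) = -259 - 542 = -801$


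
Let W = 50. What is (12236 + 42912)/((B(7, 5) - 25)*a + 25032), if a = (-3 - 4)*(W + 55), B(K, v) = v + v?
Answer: 3244/2121 ≈ 1.5295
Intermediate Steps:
B(K, v) = 2*v
a = -735 (a = (-3 - 4)*(50 + 55) = -7*105 = -735)
(12236 + 42912)/((B(7, 5) - 25)*a + 25032) = (12236 + 42912)/((2*5 - 25)*(-735) + 25032) = 55148/((10 - 25)*(-735) + 25032) = 55148/(-15*(-735) + 25032) = 55148/(11025 + 25032) = 55148/36057 = 55148*(1/36057) = 3244/2121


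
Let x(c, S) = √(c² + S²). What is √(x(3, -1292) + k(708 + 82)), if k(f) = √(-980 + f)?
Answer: √(√1669273 + I*√190) ≈ 35.945 + 0.1917*I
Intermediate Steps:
x(c, S) = √(S² + c²)
√(x(3, -1292) + k(708 + 82)) = √(√((-1292)² + 3²) + √(-980 + (708 + 82))) = √(√(1669264 + 9) + √(-980 + 790)) = √(√1669273 + √(-190)) = √(√1669273 + I*√190)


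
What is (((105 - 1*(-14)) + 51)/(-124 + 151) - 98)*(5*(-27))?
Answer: 12380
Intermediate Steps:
(((105 - 1*(-14)) + 51)/(-124 + 151) - 98)*(5*(-27)) = (((105 + 14) + 51)/27 - 98)*(-135) = ((119 + 51)*(1/27) - 98)*(-135) = (170*(1/27) - 98)*(-135) = (170/27 - 98)*(-135) = -2476/27*(-135) = 12380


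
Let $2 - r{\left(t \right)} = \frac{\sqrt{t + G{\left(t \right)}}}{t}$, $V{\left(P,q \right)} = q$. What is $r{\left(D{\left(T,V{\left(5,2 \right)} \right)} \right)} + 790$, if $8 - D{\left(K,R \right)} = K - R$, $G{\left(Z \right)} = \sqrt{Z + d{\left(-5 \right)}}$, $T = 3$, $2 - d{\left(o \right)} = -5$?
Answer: $792 - \frac{\sqrt{7 + \sqrt{14}}}{7} \approx 791.53$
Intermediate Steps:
$d{\left(o \right)} = 7$ ($d{\left(o \right)} = 2 - -5 = 2 + 5 = 7$)
$G{\left(Z \right)} = \sqrt{7 + Z}$ ($G{\left(Z \right)} = \sqrt{Z + 7} = \sqrt{7 + Z}$)
$D{\left(K,R \right)} = 8 + R - K$ ($D{\left(K,R \right)} = 8 - \left(K - R\right) = 8 + R - K$)
$r{\left(t \right)} = 2 - \frac{\sqrt{t + \sqrt{7 + t}}}{t}$
$r{\left(D{\left(T,V{\left(5,2 \right)} \right)} \right)} + 790 = \left(2 - \frac{\sqrt{\left(8 + 2 - 3\right) + \sqrt{7 + \left(8 + 2 - 3\right)}}}{8 + 2 - 3}\right) + 790 = \left(2 - \frac{\sqrt{7 + \sqrt{7 + 7}}}{7}\right) + 790 = \left(2 - \frac{\sqrt{7 + \sqrt{14}}}{7}\right) + 790 = 792 - \frac{\sqrt{7 + \sqrt{14}}}{7}$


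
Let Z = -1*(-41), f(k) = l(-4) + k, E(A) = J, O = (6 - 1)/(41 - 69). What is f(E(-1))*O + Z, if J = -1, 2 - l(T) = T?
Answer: 1123/28 ≈ 40.107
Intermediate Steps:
O = -5/28 (O = 5/(-28) = 5*(-1/28) = -5/28 ≈ -0.17857)
l(T) = 2 - T
E(A) = -1
f(k) = 6 + k (f(k) = (2 - 1*(-4)) + k = (2 + 4) + k = 6 + k)
Z = 41
f(E(-1))*O + Z = (6 - 1)*(-5/28) + 41 = 5*(-5/28) + 41 = -25/28 + 41 = 1123/28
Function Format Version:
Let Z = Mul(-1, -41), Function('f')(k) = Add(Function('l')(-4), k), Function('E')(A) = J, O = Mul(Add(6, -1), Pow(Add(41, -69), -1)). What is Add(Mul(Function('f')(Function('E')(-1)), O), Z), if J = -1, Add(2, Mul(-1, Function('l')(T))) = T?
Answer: Rational(1123, 28) ≈ 40.107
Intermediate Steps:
O = Rational(-5, 28) (O = Mul(5, Pow(-28, -1)) = Mul(5, Rational(-1, 28)) = Rational(-5, 28) ≈ -0.17857)
Function('l')(T) = Add(2, Mul(-1, T))
Function('E')(A) = -1
Function('f')(k) = Add(6, k) (Function('f')(k) = Add(Add(2, Mul(-1, -4)), k) = Add(Add(2, 4), k) = Add(6, k))
Z = 41
Add(Mul(Function('f')(Function('E')(-1)), O), Z) = Add(Mul(Add(6, -1), Rational(-5, 28)), 41) = Add(Mul(5, Rational(-5, 28)), 41) = Add(Rational(-25, 28), 41) = Rational(1123, 28)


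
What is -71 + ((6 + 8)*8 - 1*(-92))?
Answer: 133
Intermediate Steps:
-71 + ((6 + 8)*8 - 1*(-92)) = -71 + (14*8 + 92) = -71 + (112 + 92) = -71 + 204 = 133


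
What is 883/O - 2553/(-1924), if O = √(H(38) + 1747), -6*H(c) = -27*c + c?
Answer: 69/52 + 883*√17205/5735 ≈ 21.522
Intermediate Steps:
H(c) = 13*c/3 (H(c) = -(-27*c + c)/6 = -(-13)*c/3 = 13*c/3)
O = √17205/3 (O = √((13/3)*38 + 1747) = √(494/3 + 1747) = √(5735/3) = √17205/3 ≈ 43.723)
883/O - 2553/(-1924) = 883/((√17205/3)) - 2553/(-1924) = 883*(√17205/5735) - 2553*(-1/1924) = 883*√17205/5735 + 69/52 = 69/52 + 883*√17205/5735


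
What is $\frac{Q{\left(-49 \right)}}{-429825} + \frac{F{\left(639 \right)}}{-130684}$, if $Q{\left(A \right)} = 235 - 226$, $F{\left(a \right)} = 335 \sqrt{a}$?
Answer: $- \frac{3}{143275} - \frac{1005 \sqrt{71}}{130684} \approx -0.064821$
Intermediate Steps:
$Q{\left(A \right)} = 9$ ($Q{\left(A \right)} = 235 - 226 = 9$)
$\frac{Q{\left(-49 \right)}}{-429825} + \frac{F{\left(639 \right)}}{-130684} = \frac{9}{-429825} + \frac{335 \sqrt{639}}{-130684} = 9 \left(- \frac{1}{429825}\right) + 335 \cdot 3 \sqrt{71} \left(- \frac{1}{130684}\right) = - \frac{3}{143275} + 1005 \sqrt{71} \left(- \frac{1}{130684}\right) = - \frac{3}{143275} - \frac{1005 \sqrt{71}}{130684}$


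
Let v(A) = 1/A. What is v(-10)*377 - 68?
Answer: -1057/10 ≈ -105.70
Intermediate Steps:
v(-10)*377 - 68 = 377/(-10) - 68 = -⅒*377 - 68 = -377/10 - 68 = -1057/10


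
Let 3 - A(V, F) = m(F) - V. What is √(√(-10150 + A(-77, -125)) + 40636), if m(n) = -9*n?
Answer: √(40636 + 3*I*√1261) ≈ 201.58 + 0.2642*I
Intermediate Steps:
A(V, F) = 3 + V + 9*F (A(V, F) = 3 - (-9*F - V) = 3 - (-V - 9*F) = 3 + (V + 9*F) = 3 + V + 9*F)
√(√(-10150 + A(-77, -125)) + 40636) = √(√(-10150 + (3 - 77 + 9*(-125))) + 40636) = √(√(-10150 + (3 - 77 - 1125)) + 40636) = √(√(-10150 - 1199) + 40636) = √(√(-11349) + 40636) = √(3*I*√1261 + 40636) = √(40636 + 3*I*√1261)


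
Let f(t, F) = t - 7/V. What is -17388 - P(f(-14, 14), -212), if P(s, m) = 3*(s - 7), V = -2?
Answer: -34671/2 ≈ -17336.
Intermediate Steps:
f(t, F) = 7/2 + t (f(t, F) = t - 7/(-2) = t - 7*(-1)/2 = t - 1*(-7/2) = t + 7/2 = 7/2 + t)
P(s, m) = -21 + 3*s (P(s, m) = 3*(-7 + s) = -21 + 3*s)
-17388 - P(f(-14, 14), -212) = -17388 - (-21 + 3*(7/2 - 14)) = -17388 - (-21 + 3*(-21/2)) = -17388 - (-21 - 63/2) = -17388 - 1*(-105/2) = -17388 + 105/2 = -34671/2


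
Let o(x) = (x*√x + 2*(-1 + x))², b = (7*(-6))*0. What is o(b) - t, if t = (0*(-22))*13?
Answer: 4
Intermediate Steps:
t = 0 (t = 0*13 = 0)
b = 0 (b = -42*0 = 0)
o(x) = (-2 + x^(3/2) + 2*x)² (o(x) = (x^(3/2) + (-2 + 2*x))² = (-2 + x^(3/2) + 2*x)²)
o(b) - t = (-2 + 0^(3/2) + 2*0)² - 1*0 = (-2 + 0 + 0)² + 0 = (-2)² + 0 = 4 + 0 = 4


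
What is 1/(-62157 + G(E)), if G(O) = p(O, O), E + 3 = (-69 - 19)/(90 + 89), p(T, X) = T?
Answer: -179/11126728 ≈ -1.6087e-5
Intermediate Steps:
E = -625/179 (E = -3 + (-69 - 19)/(90 + 89) = -3 - 88/179 = -625/179 ≈ -3.4916)
G(O) = O
1/(-62157 + G(E)) = 1/(-62157 - 625/179) = 1/(-11126728/179) = -179/11126728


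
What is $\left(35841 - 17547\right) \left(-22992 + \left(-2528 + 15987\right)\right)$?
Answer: $-174396702$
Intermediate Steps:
$\left(35841 - 17547\right) \left(-22992 + \left(-2528 + 15987\right)\right) = 18294 \left(-22992 + 13459\right) = 18294 \left(-9533\right) = -174396702$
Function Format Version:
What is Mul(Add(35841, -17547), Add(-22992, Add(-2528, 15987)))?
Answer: -174396702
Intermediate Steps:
Mul(Add(35841, -17547), Add(-22992, Add(-2528, 15987))) = Mul(18294, Add(-22992, 13459)) = Mul(18294, -9533) = -174396702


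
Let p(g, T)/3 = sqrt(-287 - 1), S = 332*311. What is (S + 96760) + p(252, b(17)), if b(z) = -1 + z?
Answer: 200012 + 36*I*sqrt(2) ≈ 2.0001e+5 + 50.912*I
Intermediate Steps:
S = 103252
p(g, T) = 36*I*sqrt(2) (p(g, T) = 3*sqrt(-287 - 1) = 3*sqrt(-288) = 3*(12*I*sqrt(2)) = 36*I*sqrt(2))
(S + 96760) + p(252, b(17)) = (103252 + 96760) + 36*I*sqrt(2) = 200012 + 36*I*sqrt(2)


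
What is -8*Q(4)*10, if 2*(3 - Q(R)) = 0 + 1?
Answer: -200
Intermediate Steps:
Q(R) = 5/2 (Q(R) = 3 - (0 + 1)/2 = 3 - ½*1 = 3 - ½ = 5/2)
-8*Q(4)*10 = -8*5/2*10 = -20*10 = -200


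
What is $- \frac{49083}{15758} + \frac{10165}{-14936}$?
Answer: $- \frac{446641879}{117680744} \approx -3.7954$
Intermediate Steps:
$- \frac{49083}{15758} + \frac{10165}{-14936} = \left(-49083\right) \frac{1}{15758} + 10165 \left(- \frac{1}{14936}\right) = - \frac{49083}{15758} - \frac{10165}{14936} = - \frac{446641879}{117680744}$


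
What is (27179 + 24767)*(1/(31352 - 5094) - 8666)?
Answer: -311063347509/691 ≈ -4.5016e+8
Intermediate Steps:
(27179 + 24767)*(1/(31352 - 5094) - 8666) = 51946*(1/26258 - 8666) = 51946*(-227551827/26258) = -311063347509/691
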